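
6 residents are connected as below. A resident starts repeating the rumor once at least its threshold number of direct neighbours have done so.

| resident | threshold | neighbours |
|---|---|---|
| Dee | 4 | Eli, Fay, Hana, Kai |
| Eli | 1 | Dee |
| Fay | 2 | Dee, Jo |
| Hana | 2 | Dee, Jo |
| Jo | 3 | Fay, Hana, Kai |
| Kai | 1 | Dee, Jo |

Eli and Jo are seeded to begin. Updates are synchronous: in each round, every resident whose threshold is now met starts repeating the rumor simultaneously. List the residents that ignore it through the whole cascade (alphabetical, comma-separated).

Round 1 — Eli, Jo start repeating the rumor (initial).
Round 2 — checking thresholds:
  Dee: 1 of 4 neighbours < 4, not yet.
  Fay: 1 of 2 neighbours < 2, not yet.
  Hana: 1 of 2 neighbours < 2, not yet.
  Kai: 1 of 2 neighbours ≥ 1, starts repeating the rumor.
Round 3 — no new spreads; cascade stops.

Dee, Fay, Hana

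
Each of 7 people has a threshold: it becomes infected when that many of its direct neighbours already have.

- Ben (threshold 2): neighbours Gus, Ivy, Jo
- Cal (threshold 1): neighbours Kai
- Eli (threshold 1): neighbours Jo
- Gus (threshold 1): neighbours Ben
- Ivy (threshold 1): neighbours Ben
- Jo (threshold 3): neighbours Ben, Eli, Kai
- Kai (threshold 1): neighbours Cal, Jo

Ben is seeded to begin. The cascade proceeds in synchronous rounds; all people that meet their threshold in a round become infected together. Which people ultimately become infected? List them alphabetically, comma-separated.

Ben, Gus, Ivy

Round 1 — Ben becomes infected (initial).
Round 2 — checking thresholds:
  Gus: 1 of 1 neighbours ≥ 1, becomes infected.
  Ivy: 1 of 1 neighbours ≥ 1, becomes infected.
  Jo: 1 of 3 neighbours < 3, below threshold.
Round 3 — no new infections; cascade stops.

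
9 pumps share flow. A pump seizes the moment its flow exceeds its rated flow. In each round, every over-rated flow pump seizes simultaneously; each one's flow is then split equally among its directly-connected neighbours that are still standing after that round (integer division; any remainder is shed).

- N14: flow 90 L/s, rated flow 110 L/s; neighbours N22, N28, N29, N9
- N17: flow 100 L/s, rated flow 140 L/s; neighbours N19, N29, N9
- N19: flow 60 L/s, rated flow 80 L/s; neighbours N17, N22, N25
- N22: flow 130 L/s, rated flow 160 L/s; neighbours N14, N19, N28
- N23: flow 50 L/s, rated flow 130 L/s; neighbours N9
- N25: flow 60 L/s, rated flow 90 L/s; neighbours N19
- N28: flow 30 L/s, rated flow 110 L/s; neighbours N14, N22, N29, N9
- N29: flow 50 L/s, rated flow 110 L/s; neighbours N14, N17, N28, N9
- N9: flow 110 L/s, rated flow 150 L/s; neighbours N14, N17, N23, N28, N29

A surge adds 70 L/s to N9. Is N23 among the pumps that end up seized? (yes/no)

Round 1 — N9 at 180 > 150. N9 seizes.
  N9 sheds 180 L/s to N14, N17, N23, N28, N29: 36 each.
    N14: 90+36 = 126 > 110
    N17: 100+36 = 136 ≤ 140
    N23: 50+36 = 86 ≤ 130
    N28: 30+36 = 66 ≤ 110
    N29: 50+36 = 86 ≤ 110
Round 2 — N14 seizes.
  N14 sheds 126 L/s to N22, N28, N29: 42 each.
    N22: 130+42 = 172 > 160
    N28: 66+42 = 108 ≤ 110
    N29: 86+42 = 128 > 110
Round 3 — N22, N29 seize.
  N22 sheds 172 L/s to N19, N28: 86 each.
    N19: 60+86 = 146 > 80
    N28: 108+86 = 194 > 110
  N29 sheds 128 L/s to N17, N28: 64 each.
    N17: 136+64 = 200 > 140
    N28: 194+64 = 258 > 110
Round 4 — N17, N19, N28 seize.
  N17 sheds 200 L/s: no online neighbours, lost.
  N19 sheds 146 L/s to N25: 146 each.
    N25: 60+146 = 206 > 90
  N28 sheds 258 L/s: no online neighbours, lost.
Round 5 — N25 seizes.
  N25 sheds 206 L/s: no online neighbours, lost.
No further seizures.

no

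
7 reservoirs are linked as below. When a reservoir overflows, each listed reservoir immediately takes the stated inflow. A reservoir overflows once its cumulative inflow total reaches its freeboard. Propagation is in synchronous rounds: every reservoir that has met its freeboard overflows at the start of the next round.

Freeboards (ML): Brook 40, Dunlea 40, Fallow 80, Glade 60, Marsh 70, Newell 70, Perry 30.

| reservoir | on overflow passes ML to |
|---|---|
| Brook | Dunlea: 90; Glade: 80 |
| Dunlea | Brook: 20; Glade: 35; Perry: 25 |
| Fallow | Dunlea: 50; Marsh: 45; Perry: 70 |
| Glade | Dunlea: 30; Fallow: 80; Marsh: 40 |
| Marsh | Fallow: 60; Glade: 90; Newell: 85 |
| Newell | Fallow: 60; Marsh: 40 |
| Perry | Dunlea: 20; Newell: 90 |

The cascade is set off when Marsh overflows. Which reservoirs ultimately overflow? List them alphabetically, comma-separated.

Round 1 — Marsh overflows (initial).
  Fallow: +60 → 60 < 80
  Glade: +90 → 90 ≥ 60
  Newell: +85 → 85 ≥ 70
Round 2 — Glade, Newell overflow.
  Dunlea: +30 → 30 < 40
  Fallow: +80+60 → 200 ≥ 80
Round 3 — Fallow overflows.
  Dunlea: +50 → 80 ≥ 40
  Perry: +70 → 70 ≥ 30
Round 4 — Dunlea, Perry overflow.
  Brook: +20 → 20 < 40
No further overflows.

Dunlea, Fallow, Glade, Marsh, Newell, Perry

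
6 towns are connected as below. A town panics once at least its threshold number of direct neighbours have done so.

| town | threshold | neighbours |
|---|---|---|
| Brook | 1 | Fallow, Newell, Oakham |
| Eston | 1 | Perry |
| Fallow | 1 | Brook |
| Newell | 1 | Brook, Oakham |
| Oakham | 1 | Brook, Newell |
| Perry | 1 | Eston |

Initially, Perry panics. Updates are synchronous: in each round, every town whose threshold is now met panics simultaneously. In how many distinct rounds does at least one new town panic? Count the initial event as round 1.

2

Round 1 — Perry panics (initial).
Round 2 — checking thresholds:
  Eston: 1 of 1 neighbours ≥ 1, panics.
Round 3 — no new panics; cascade stops.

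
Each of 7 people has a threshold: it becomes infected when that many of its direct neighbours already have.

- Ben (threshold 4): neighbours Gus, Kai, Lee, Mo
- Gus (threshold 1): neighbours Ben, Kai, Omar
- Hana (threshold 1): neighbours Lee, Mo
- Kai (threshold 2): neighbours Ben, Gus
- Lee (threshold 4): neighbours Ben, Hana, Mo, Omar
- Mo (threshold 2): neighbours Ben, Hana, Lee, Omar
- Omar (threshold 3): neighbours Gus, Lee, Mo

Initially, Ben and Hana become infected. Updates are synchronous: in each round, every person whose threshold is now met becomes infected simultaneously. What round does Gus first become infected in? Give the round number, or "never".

2

Round 1 — Ben, Hana become infected (initial).
Round 2 — checking thresholds:
  Gus: 1 of 3 neighbours ≥ 1, becomes infected.
  Kai: 1 of 2 neighbours < 2, holds.
  Lee: 2 of 4 neighbours < 4, holds.
  Mo: 2 of 4 neighbours ≥ 2, becomes infected.
Round 3 — checking thresholds:
  Kai: 2 of 2 neighbours ≥ 2, becomes infected.
  Lee: 3 of 4 neighbours < 4, holds.
  Omar: 2 of 3 neighbours < 3, holds.
Round 4 — no new infections; cascade stops.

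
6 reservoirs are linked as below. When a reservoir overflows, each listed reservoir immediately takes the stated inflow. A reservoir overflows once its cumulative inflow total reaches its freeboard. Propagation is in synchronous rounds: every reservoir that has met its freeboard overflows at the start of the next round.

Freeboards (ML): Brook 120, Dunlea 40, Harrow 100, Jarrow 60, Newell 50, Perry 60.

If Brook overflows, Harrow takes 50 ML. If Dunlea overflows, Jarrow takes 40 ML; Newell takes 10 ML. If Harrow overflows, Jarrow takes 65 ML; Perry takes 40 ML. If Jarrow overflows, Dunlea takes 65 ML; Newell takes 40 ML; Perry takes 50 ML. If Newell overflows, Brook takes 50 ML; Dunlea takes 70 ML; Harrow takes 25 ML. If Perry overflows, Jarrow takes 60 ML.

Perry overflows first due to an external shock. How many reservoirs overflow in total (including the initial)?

Round 1 — Perry overflows (initial).
  Jarrow: +60 → 60 ≥ 60
Round 2 — Jarrow overflows.
  Dunlea: +65 → 65 ≥ 40
  Newell: +40 → 40 < 50
Round 3 — Dunlea overflows.
  Newell: +10 → 50 ≥ 50
Round 4 — Newell overflows.
  Brook: +50 → 50 < 120
  Harrow: +25 → 25 < 100
No further overflows.

4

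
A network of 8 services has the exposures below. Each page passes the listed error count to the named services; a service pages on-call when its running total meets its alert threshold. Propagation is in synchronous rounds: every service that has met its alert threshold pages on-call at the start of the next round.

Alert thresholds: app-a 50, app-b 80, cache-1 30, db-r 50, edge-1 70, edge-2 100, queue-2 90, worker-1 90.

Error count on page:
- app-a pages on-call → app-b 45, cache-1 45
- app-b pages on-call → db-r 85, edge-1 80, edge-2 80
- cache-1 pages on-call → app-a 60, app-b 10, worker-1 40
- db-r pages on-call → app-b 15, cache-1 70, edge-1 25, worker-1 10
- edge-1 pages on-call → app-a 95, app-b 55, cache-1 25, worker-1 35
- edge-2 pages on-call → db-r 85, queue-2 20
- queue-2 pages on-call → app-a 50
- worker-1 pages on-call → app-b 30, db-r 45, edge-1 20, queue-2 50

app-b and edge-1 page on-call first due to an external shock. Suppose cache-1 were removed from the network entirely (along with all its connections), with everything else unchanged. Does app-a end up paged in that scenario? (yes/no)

With cache-1 removed:
Round 1 — app-b, edge-1 page on-call (initial).
  app-a: +95 → 95 ≥ 50
  db-r: +85 → 85 ≥ 50
  edge-2: +80 → 80 < 100
  worker-1: +35 → 35 < 90
Round 2 — app-a, db-r page on-call.
  worker-1: +10 → 45 < 90
No further pages.

yes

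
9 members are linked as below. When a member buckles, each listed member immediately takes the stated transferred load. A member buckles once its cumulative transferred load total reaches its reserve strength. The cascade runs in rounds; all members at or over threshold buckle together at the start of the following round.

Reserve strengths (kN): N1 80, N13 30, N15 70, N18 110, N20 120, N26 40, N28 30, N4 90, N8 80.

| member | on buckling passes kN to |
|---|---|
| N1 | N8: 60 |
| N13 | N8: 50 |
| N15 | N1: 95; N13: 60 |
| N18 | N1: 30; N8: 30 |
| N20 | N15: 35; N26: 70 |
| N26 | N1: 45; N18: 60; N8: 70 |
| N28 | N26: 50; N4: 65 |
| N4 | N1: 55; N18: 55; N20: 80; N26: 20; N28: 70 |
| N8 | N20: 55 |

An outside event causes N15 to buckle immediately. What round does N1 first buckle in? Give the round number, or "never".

Round 1 — N15 buckles (initial).
  N1: +95 → 95 ≥ 80
  N13: +60 → 60 ≥ 30
Round 2 — N1, N13 buckle.
  N8: +60+50 → 110 ≥ 80
Round 3 — N8 buckles.
  N20: +55 → 55 < 120
No further bucklings.

2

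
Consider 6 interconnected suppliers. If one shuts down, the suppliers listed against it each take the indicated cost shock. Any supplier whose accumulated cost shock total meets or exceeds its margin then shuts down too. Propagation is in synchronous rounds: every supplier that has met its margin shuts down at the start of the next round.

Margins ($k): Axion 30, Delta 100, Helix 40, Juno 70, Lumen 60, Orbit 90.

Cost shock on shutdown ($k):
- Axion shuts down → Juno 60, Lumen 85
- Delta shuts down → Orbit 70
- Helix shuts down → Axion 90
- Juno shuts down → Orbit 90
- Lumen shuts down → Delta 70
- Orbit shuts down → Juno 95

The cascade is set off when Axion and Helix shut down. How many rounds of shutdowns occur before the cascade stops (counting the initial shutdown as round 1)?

Round 1 — Axion, Helix shut down (initial).
  Juno: +60 → 60 < 70
  Lumen: +85 → 85 ≥ 60
Round 2 — Lumen shuts down.
  Delta: +70 → 70 < 100
No further shutdowns.

2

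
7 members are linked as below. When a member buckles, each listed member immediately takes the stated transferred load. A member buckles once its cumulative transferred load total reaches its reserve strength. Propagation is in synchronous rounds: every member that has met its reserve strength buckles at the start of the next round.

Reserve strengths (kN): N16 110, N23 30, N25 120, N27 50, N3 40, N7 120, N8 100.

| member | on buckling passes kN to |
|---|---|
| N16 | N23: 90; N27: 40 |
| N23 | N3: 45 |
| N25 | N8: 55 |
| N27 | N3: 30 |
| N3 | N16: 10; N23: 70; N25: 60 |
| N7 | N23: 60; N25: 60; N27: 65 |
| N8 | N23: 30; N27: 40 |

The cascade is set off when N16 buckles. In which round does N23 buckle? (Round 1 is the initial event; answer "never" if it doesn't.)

Round 1 — N16 buckles (initial).
  N23: +90 → 90 ≥ 30
  N27: +40 → 40 < 50
Round 2 — N23 buckles.
  N3: +45 → 45 ≥ 40
Round 3 — N3 buckles.
  N25: +60 → 60 < 120
No further bucklings.

2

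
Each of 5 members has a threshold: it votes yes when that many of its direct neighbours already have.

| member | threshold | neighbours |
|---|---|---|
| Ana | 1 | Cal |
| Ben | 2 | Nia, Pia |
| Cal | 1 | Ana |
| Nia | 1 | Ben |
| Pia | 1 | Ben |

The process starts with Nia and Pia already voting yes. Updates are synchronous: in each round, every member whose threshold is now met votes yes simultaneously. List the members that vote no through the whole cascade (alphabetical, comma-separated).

Round 1 — Nia, Pia vote yes (initial).
Round 2 — checking thresholds:
  Ben: 2 of 2 neighbours ≥ 2, votes yes.
Round 3 — no new yes votes; cascade stops.

Ana, Cal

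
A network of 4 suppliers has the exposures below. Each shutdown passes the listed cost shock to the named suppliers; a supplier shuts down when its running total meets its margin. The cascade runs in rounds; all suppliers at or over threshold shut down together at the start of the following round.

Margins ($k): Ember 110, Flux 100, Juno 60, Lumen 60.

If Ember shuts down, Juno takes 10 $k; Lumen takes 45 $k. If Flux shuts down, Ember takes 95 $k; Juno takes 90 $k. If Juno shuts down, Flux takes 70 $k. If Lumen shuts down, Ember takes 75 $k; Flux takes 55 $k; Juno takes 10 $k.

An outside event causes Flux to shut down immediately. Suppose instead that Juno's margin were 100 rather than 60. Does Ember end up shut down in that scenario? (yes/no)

no

With Juno's margin at 100:
Round 1 — Flux shuts down (initial).
  Ember: +95 → 95 < 110
  Juno: +90 → 90 < 100
No further shutdowns.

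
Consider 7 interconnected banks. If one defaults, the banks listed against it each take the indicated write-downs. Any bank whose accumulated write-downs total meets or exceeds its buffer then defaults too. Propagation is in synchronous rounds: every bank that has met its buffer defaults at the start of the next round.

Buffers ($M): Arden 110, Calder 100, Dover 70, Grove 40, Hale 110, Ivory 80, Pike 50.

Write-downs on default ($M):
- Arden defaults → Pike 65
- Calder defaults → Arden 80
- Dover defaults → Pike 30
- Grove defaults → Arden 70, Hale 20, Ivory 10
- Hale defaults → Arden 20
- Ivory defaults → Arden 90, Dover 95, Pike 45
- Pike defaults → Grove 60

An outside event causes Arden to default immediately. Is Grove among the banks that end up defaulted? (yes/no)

Round 1 — Arden defaults (initial).
  Pike: +65 → 65 ≥ 50
Round 2 — Pike defaults.
  Grove: +60 → 60 ≥ 40
Round 3 — Grove defaults.
  Hale: +20 → 20 < 110
  Ivory: +10 → 10 < 80
No further defaults.

yes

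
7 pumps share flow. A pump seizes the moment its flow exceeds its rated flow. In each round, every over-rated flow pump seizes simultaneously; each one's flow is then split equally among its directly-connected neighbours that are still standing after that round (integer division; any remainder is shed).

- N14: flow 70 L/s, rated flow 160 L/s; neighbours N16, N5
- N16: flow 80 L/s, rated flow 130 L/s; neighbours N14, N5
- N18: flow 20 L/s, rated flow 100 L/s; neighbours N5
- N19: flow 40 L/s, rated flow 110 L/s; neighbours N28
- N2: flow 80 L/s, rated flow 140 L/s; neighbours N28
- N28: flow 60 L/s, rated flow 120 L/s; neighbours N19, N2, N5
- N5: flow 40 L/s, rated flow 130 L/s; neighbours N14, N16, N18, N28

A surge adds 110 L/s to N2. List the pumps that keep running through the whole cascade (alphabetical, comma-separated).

N18

Round 1 — N2 at 190 > 140. N2 seizes.
  N2 sheds 190 L/s to N28: 190 each.
    N28: 60+190 = 250 > 120
Round 2 — N28 seizes.
  N28 sheds 250 L/s to N19, N5: 125 each.
    N19: 40+125 = 165 > 110
    N5: 40+125 = 165 > 130
Round 3 — N19, N5 seize.
  N19 sheds 165 L/s: no online neighbours, lost.
  N5 sheds 165 L/s to N14, N16, N18: 55 each.
    N14: 70+55 = 125 ≤ 160
    N16: 80+55 = 135 > 130
    N18: 20+55 = 75 ≤ 100
Round 4 — N16 seizes.
  N16 sheds 135 L/s to N14: 135 each.
    N14: 125+135 = 260 > 160
Round 5 — N14 seizes.
  N14 sheds 260 L/s: no online neighbours, lost.
No further seizures.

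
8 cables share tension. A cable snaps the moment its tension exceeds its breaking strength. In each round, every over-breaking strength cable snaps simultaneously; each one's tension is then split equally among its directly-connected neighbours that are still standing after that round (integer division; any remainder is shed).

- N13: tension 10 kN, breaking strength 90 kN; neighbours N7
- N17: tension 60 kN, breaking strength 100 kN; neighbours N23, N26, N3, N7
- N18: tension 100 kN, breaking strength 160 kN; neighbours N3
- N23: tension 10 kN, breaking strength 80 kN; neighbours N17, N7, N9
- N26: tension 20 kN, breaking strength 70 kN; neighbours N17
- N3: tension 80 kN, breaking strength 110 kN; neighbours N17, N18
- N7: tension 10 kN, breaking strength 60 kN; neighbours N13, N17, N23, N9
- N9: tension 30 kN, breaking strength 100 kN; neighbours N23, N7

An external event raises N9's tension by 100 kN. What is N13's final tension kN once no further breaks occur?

Round 1 — N9 at 130 > 100. N9 snaps.
  N9 sheds 130 kN to N23, N7: 65 each.
    N23: 10+65 = 75 ≤ 80
    N7: 10+65 = 75 > 60
Round 2 — N7 snaps.
  N7 sheds 75 kN to N13, N17, N23: 25 each.
    N13: 10+25 = 35 ≤ 90
    N17: 60+25 = 85 ≤ 100
    N23: 75+25 = 100 > 80
Round 3 — N23 snaps.
  N23 sheds 100 kN to N17: 100 each.
    N17: 85+100 = 185 > 100
Round 4 — N17 snaps.
  N17 sheds 185 kN to N26, N3: 92 each (1 lost).
    N26: 20+92 = 112 > 70
    N3: 80+92 = 172 > 110
Round 5 — N26, N3 snap.
  N26 sheds 112 kN: no online neighbours, lost.
  N3 sheds 172 kN to N18: 172 each.
    N18: 100+172 = 272 > 160
Round 6 — N18 snaps.
  N18 sheds 272 kN: no online neighbours, lost.
No further breaks.

35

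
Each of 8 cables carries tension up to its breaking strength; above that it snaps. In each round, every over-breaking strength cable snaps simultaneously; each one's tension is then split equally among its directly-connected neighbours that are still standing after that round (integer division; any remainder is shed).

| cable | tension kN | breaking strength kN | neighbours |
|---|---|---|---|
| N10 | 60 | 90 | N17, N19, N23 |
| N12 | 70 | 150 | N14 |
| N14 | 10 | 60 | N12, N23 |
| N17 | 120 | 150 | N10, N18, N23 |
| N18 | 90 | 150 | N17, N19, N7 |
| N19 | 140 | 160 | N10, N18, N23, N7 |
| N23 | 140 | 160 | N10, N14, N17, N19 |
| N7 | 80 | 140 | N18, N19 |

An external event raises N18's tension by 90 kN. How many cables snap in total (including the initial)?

8

Round 1 — N18 at 180 > 150. N18 snaps.
  N18 sheds 180 kN to N17, N19, N7: 60 each.
    N17: 120+60 = 180 > 150
    N19: 140+60 = 200 > 160
    N7: 80+60 = 140 ≤ 140
Round 2 — N17, N19 snap.
  N17 sheds 180 kN to N10, N23: 90 each.
    N10: 60+90 = 150 > 90
    N23: 140+90 = 230 > 160
  N19 sheds 200 kN to N10, N23, N7: 66 each (2 lost).
    N10: 150+66 = 216 > 90
    N23: 230+66 = 296 > 160
    N7: 140+66 = 206 > 140
Round 3 — N10, N23, N7 snap.
  N10 sheds 216 kN: no online neighbours, lost.
  N23 sheds 296 kN to N14: 296 each.
    N14: 10+296 = 306 > 60
  N7 sheds 206 kN: no online neighbours, lost.
Round 4 — N14 snaps.
  N14 sheds 306 kN to N12: 306 each.
    N12: 70+306 = 376 > 150
Round 5 — N12 snaps.
  N12 sheds 376 kN: no online neighbours, lost.
No further breaks.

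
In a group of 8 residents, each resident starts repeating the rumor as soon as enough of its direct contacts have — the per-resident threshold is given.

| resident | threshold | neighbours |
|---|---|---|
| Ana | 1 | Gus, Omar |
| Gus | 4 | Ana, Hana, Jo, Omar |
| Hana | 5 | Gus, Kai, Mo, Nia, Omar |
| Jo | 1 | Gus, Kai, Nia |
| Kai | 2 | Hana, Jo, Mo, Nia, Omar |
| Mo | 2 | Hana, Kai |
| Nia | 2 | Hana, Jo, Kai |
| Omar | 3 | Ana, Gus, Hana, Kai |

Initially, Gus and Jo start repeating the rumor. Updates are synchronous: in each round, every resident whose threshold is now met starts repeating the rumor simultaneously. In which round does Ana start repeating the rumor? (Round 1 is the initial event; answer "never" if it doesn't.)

2

Round 1 — Gus, Jo start repeating the rumor (initial).
Round 2 — checking thresholds:
  Ana: 1 of 2 neighbours ≥ 1, starts repeating the rumor.
  Hana: 1 of 5 neighbours < 5, below threshold.
  Kai: 1 of 5 neighbours < 2, below threshold.
  Nia: 1 of 3 neighbours < 2, below threshold.
  Omar: 1 of 4 neighbours < 3, below threshold.
Round 3 — no new spreads; cascade stops.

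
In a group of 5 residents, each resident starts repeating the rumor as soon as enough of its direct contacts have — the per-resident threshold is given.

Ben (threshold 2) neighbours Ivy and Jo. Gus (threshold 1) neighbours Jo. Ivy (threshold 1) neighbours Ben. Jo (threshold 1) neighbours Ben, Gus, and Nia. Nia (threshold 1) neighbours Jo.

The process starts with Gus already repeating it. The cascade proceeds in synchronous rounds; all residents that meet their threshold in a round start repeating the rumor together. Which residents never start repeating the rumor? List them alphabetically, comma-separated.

Round 1 — Gus starts repeating the rumor (initial).
Round 2 — checking thresholds:
  Jo: 1 of 3 neighbours ≥ 1, starts repeating the rumor.
Round 3 — checking thresholds:
  Ben: 1 of 2 neighbours < 2, holds.
  Nia: 1 of 1 neighbours ≥ 1, starts repeating the rumor.
Round 4 — no new spreads; cascade stops.

Ben, Ivy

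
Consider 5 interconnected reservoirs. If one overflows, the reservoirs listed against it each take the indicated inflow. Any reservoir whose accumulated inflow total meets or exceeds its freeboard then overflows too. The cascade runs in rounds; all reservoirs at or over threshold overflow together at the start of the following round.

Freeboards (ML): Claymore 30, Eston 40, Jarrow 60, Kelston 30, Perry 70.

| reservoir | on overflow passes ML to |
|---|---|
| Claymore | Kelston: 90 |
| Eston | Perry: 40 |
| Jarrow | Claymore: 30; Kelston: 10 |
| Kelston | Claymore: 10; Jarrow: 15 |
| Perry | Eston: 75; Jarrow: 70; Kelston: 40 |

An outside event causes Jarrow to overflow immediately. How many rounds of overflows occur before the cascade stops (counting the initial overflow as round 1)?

Round 1 — Jarrow overflows (initial).
  Claymore: +30 → 30 ≥ 30
  Kelston: +10 → 10 < 30
Round 2 — Claymore overflows.
  Kelston: +90 → 100 ≥ 30
Round 3 — Kelston overflows.
No further overflows.

3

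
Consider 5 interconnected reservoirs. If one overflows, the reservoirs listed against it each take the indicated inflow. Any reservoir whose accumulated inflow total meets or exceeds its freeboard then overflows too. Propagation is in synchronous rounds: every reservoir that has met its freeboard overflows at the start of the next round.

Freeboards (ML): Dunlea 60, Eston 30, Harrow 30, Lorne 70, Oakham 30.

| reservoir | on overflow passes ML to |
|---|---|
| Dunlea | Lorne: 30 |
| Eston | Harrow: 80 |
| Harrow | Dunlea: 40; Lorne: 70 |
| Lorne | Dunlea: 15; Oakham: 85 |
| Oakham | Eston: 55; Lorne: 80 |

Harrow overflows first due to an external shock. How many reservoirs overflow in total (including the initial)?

Round 1 — Harrow overflows (initial).
  Dunlea: +40 → 40 < 60
  Lorne: +70 → 70 ≥ 70
Round 2 — Lorne overflows.
  Dunlea: +15 → 55 < 60
  Oakham: +85 → 85 ≥ 30
Round 3 — Oakham overflows.
  Eston: +55 → 55 ≥ 30
Round 4 — Eston overflows.
No further overflows.

4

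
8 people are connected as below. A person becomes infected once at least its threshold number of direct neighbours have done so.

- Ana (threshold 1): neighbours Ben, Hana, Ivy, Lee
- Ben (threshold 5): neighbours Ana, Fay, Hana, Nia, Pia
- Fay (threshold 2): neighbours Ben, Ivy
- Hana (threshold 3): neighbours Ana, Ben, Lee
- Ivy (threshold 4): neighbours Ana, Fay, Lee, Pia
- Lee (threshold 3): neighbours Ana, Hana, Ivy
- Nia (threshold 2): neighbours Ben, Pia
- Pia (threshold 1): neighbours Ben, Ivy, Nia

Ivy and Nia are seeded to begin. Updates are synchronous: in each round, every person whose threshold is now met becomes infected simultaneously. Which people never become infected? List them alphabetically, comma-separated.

Ben, Fay, Hana, Lee

Round 1 — Ivy, Nia become infected (initial).
Round 2 — checking thresholds:
  Ana: 1 of 4 neighbours ≥ 1, becomes infected.
  Ben: 1 of 5 neighbours < 5, holds.
  Fay: 1 of 2 neighbours < 2, holds.
  Lee: 1 of 3 neighbours < 3, holds.
  Pia: 2 of 3 neighbours ≥ 1, becomes infected.
Round 3 — no new infections; cascade stops.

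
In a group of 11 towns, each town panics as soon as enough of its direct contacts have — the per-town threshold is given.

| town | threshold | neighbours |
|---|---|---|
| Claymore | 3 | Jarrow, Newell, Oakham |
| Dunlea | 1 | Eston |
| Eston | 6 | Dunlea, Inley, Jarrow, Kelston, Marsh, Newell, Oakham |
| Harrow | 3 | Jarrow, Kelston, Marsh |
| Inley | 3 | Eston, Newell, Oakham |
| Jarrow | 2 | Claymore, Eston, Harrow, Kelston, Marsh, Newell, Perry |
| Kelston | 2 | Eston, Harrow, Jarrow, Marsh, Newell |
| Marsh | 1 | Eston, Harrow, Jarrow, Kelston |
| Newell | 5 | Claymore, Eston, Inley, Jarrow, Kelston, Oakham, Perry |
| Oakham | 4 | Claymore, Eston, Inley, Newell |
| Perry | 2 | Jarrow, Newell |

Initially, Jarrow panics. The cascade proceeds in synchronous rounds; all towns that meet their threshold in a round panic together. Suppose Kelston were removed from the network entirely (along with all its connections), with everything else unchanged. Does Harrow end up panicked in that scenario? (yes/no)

no

With Kelston removed:
Round 1 — Jarrow panics (initial).
Round 2 — checking thresholds:
  Claymore: 1 of 3 neighbours < 3, holds.
  Eston: 1 of 6 neighbours < 6, holds.
  Harrow: 1 of 2 neighbours < 3, holds.
  Marsh: 1 of 3 neighbours ≥ 1, panics.
  Newell: 1 of 6 neighbours < 5, holds.
  Perry: 1 of 2 neighbours < 2, holds.
Round 3 — no new panics; cascade stops.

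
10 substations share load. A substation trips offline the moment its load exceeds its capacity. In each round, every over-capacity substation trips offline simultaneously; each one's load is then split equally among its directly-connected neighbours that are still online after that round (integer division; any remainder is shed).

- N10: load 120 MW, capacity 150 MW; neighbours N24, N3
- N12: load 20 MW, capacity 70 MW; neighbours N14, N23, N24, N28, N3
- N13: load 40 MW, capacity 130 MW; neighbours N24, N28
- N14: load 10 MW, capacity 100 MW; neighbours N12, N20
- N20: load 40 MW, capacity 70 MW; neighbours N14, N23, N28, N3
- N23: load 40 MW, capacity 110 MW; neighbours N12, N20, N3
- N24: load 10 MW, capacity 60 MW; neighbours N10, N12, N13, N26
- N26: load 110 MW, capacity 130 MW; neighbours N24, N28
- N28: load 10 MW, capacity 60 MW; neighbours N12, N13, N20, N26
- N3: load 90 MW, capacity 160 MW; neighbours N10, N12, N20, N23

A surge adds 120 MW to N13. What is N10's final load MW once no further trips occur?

150

Round 1 — N13 at 160 > 130. N13 trips offline.
  N13 sheds 160 MW to N24, N28: 80 each.
    N24: 10+80 = 90 > 60
    N28: 10+80 = 90 > 60
Round 2 — N24, N28 trip offline.
  N24 sheds 90 MW to N10, N12, N26: 30 each.
    N10: 120+30 = 150 ≤ 150
    N12: 20+30 = 50 ≤ 70
    N26: 110+30 = 140 > 130
  N28 sheds 90 MW to N12, N20, N26: 30 each.
    N12: 50+30 = 80 > 70
    N20: 40+30 = 70 ≤ 70
    N26: 140+30 = 170 > 130
Round 3 — N12, N26 trip offline.
  N12 sheds 80 MW to N14, N23, N3: 26 each (2 lost).
    N14: 10+26 = 36 ≤ 100
    N23: 40+26 = 66 ≤ 110
    N3: 90+26 = 116 ≤ 160
  N26 sheds 170 MW: no online neighbours, lost.
No further trips.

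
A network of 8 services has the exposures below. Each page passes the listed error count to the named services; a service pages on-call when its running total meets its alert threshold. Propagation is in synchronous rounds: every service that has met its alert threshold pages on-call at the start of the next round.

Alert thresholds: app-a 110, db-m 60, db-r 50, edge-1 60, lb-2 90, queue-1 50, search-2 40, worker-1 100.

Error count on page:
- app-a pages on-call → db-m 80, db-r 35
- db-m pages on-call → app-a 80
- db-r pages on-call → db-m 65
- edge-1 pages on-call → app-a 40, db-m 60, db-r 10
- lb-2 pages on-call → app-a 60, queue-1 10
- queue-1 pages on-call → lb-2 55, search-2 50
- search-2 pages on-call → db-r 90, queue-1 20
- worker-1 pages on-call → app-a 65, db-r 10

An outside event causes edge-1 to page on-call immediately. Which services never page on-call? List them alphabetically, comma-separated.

Round 1 — edge-1 pages on-call (initial).
  app-a: +40 → 40 < 110
  db-m: +60 → 60 ≥ 60
  db-r: +10 → 10 < 50
Round 2 — db-m pages on-call.
  app-a: +80 → 120 ≥ 110
Round 3 — app-a pages on-call.
  db-r: +35 → 45 < 50
No further pages.

db-r, lb-2, queue-1, search-2, worker-1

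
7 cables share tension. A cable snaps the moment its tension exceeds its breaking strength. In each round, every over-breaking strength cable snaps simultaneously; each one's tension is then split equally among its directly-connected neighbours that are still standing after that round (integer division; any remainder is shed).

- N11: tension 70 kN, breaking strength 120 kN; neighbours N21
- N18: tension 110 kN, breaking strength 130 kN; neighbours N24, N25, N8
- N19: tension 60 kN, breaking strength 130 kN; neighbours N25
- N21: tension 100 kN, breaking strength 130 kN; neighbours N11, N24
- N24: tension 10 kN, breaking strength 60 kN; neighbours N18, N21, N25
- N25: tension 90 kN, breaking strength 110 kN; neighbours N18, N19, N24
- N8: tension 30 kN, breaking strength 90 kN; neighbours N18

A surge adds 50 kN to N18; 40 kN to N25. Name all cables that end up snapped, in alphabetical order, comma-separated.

N11, N18, N21, N24, N25, N8

Round 1 — N18 at 160 > 130; N25 at 130 > 110. N18, N25 snap.
  N18 sheds 160 kN to N24, N8: 80 each.
    N24: 10+80 = 90 > 60
    N8: 30+80 = 110 > 90
  N25 sheds 130 kN to N19, N24: 65 each.
    N19: 60+65 = 125 ≤ 130
    N24: 90+65 = 155 > 60
Round 2 — N24, N8 snap.
  N24 sheds 155 kN to N21: 155 each.
    N21: 100+155 = 255 > 130
  N8 sheds 110 kN: no online neighbours, lost.
Round 3 — N21 snaps.
  N21 sheds 255 kN to N11: 255 each.
    N11: 70+255 = 325 > 120
Round 4 — N11 snaps.
  N11 sheds 325 kN: no online neighbours, lost.
No further breaks.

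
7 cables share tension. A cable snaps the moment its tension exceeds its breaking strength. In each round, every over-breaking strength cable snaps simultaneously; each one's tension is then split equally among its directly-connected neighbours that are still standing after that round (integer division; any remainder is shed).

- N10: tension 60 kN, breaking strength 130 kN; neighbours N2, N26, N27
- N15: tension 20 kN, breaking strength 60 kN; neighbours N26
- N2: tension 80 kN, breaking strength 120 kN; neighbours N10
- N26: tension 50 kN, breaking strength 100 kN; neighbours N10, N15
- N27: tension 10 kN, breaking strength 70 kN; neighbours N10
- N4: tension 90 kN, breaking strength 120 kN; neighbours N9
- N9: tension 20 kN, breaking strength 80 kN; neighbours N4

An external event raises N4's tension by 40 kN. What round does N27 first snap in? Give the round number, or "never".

never

Round 1 — N4 at 130 > 120. N4 snaps.
  N4 sheds 130 kN to N9: 130 each.
    N9: 20+130 = 150 > 80
Round 2 — N9 snaps.
  N9 sheds 150 kN: no online neighbours, lost.
No further breaks.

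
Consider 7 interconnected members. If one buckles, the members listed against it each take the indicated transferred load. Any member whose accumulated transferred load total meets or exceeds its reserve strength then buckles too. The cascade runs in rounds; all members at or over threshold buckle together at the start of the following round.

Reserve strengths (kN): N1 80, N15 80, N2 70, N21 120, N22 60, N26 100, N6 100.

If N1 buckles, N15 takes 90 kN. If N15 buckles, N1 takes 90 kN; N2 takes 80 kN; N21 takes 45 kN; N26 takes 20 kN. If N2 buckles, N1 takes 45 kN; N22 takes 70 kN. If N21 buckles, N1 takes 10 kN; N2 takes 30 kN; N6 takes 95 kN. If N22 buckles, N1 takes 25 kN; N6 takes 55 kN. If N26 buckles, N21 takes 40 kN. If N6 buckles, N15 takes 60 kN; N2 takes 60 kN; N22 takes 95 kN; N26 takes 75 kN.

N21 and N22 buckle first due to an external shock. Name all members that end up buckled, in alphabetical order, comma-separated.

N1, N15, N2, N21, N22, N6

Round 1 — N21, N22 buckle (initial).
  N1: +10+25 → 35 < 80
  N2: +30 → 30 < 70
  N6: +95+55 → 150 ≥ 100
Round 2 — N6 buckles.
  N15: +60 → 60 < 80
  N2: +60 → 90 ≥ 70
  N26: +75 → 75 < 100
Round 3 — N2 buckles.
  N1: +45 → 80 ≥ 80
Round 4 — N1 buckles.
  N15: +90 → 150 ≥ 80
Round 5 — N15 buckles.
  N26: +20 → 95 < 100
No further bucklings.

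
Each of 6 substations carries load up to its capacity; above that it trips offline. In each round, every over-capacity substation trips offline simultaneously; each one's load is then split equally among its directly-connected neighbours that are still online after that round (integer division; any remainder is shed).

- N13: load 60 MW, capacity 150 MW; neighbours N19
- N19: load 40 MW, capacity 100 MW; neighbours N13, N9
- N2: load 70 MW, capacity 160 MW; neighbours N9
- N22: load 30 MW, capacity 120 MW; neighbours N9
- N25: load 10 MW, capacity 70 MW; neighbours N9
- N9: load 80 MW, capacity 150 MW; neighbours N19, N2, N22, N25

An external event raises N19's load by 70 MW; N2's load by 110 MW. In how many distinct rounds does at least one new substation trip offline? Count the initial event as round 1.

3

Round 1 — N19 at 110 > 100; N2 at 180 > 160. N19, N2 trip offline.
  N19 sheds 110 MW to N13, N9: 55 each.
    N13: 60+55 = 115 ≤ 150
    N9: 80+55 = 135 ≤ 150
  N2 sheds 180 MW to N9: 180 each.
    N9: 135+180 = 315 > 150
Round 2 — N9 trips offline.
  N9 sheds 315 MW to N22, N25: 157 each (1 lost).
    N22: 30+157 = 187 > 120
    N25: 10+157 = 167 > 70
Round 3 — N22, N25 trip offline.
  N22 sheds 187 MW: no online neighbours, lost.
  N25 sheds 167 MW: no online neighbours, lost.
No further trips.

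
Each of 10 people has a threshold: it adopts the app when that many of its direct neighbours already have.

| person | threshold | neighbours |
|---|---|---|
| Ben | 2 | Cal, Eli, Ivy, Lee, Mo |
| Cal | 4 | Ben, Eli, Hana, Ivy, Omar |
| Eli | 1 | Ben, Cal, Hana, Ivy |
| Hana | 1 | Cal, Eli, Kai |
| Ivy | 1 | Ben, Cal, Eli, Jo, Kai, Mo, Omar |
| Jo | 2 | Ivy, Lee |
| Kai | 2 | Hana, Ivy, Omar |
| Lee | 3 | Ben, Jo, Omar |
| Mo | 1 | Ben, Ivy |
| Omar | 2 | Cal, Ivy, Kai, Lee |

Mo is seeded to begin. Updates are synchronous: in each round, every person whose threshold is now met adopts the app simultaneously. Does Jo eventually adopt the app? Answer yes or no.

Round 1 — Mo adopts the app (initial).
Round 2 — checking thresholds:
  Ben: 1 of 5 neighbours < 2, holds.
  Ivy: 1 of 7 neighbours ≥ 1, adopts the app.
Round 3 — checking thresholds:
  Ben: 2 of 5 neighbours ≥ 2, adopts the app.
  Cal: 1 of 5 neighbours < 4, holds.
  Eli: 1 of 4 neighbours ≥ 1, adopts the app.
  Jo: 1 of 2 neighbours < 2, holds.
  Kai: 1 of 3 neighbours < 2, holds.
  Omar: 1 of 4 neighbours < 2, holds.
Round 4 — checking thresholds:
  Cal: 3 of 5 neighbours < 4, holds.
  Hana: 1 of 3 neighbours ≥ 1, adopts the app.
  Jo: 1 of 2 neighbours < 2, holds.
  Kai: 1 of 3 neighbours < 2, holds.
  Lee: 1 of 3 neighbours < 3, holds.
  Omar: 1 of 4 neighbours < 2, holds.
Round 5 — checking thresholds:
  Cal: 4 of 5 neighbours ≥ 4, adopts the app.
  Jo: 1 of 2 neighbours < 2, holds.
  Kai: 2 of 3 neighbours ≥ 2, adopts the app.
  Lee: 1 of 3 neighbours < 3, holds.
  Omar: 1 of 4 neighbours < 2, holds.
Round 6 — checking thresholds:
  Jo: 1 of 2 neighbours < 2, holds.
  Lee: 1 of 3 neighbours < 3, holds.
  Omar: 3 of 4 neighbours ≥ 2, adopts the app.
Round 7 — no new adoptions; cascade stops.

no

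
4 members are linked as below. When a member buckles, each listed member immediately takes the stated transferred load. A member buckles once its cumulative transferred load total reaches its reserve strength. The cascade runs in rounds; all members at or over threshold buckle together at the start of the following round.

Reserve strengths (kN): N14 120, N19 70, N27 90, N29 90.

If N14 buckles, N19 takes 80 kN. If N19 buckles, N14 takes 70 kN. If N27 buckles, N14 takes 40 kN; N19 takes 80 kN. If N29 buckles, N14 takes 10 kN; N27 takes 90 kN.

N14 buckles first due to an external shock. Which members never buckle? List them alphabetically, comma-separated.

Round 1 — N14 buckles (initial).
  N19: +80 → 80 ≥ 70
Round 2 — N19 buckles.
No further bucklings.

N27, N29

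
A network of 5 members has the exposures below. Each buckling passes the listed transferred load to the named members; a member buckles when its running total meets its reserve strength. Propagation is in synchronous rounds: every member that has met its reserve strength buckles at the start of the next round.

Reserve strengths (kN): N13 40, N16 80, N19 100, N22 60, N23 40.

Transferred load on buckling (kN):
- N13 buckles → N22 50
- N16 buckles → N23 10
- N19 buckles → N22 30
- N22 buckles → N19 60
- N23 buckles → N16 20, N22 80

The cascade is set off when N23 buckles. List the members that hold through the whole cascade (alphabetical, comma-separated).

N13, N16, N19

Round 1 — N23 buckles (initial).
  N16: +20 → 20 < 80
  N22: +80 → 80 ≥ 60
Round 2 — N22 buckles.
  N19: +60 → 60 < 100
No further bucklings.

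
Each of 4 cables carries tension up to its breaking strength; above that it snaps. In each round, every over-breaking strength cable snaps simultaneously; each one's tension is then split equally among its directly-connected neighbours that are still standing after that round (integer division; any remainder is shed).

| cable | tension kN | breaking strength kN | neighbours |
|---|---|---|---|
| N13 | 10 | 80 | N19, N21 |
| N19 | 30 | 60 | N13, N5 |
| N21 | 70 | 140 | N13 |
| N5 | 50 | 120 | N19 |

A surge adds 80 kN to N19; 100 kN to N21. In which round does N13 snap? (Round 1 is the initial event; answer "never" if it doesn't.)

2

Round 1 — N19 at 110 > 60; N21 at 170 > 140. N19, N21 snap.
  N19 sheds 110 kN to N13, N5: 55 each.
    N13: 10+55 = 65 ≤ 80
    N5: 50+55 = 105 ≤ 120
  N21 sheds 170 kN to N13: 170 each.
    N13: 65+170 = 235 > 80
Round 2 — N13 snaps.
  N13 sheds 235 kN: no online neighbours, lost.
No further breaks.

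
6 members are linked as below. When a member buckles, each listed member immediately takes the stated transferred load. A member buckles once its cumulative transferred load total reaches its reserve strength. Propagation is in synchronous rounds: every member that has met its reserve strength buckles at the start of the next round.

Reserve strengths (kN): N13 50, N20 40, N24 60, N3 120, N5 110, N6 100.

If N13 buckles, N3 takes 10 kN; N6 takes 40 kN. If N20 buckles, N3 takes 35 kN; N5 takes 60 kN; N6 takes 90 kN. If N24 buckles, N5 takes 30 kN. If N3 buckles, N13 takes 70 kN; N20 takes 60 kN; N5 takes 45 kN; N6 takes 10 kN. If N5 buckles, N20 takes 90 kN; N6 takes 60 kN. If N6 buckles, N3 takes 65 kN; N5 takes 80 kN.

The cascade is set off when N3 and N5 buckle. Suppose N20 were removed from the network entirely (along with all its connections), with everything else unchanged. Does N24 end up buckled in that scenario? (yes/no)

With N20 removed:
Round 1 — N3, N5 buckle (initial).
  N13: +70 → 70 ≥ 50
  N6: +10+60 → 70 < 100
Round 2 — N13 buckles.
  N6: +40 → 110 ≥ 100
Round 3 — N6 buckles.
No further bucklings.

no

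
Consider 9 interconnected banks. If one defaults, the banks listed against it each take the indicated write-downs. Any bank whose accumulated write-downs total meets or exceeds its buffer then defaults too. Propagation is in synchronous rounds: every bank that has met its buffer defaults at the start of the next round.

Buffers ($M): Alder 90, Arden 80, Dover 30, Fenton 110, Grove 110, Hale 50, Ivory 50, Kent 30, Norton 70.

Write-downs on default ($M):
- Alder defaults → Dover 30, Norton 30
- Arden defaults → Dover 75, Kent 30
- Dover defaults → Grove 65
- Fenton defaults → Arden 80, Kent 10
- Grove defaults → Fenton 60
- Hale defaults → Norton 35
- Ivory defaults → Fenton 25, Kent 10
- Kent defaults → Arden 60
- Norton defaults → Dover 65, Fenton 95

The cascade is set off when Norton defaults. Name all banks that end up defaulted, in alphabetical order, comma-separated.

Dover, Norton

Round 1 — Norton defaults (initial).
  Dover: +65 → 65 ≥ 30
  Fenton: +95 → 95 < 110
Round 2 — Dover defaults.
  Grove: +65 → 65 < 110
No further defaults.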